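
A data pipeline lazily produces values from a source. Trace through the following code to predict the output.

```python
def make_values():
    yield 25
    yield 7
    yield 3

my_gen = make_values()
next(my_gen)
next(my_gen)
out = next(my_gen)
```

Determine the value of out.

Step 1: make_values() creates a generator.
Step 2: next(my_gen) yields 25 (consumed and discarded).
Step 3: next(my_gen) yields 7 (consumed and discarded).
Step 4: next(my_gen) yields 3, assigned to out.
Therefore out = 3.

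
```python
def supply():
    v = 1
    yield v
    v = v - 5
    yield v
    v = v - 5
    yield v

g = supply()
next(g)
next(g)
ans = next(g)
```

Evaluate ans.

Step 1: Trace through generator execution:
  Yield 1: v starts at 1, yield 1
  Yield 2: v = 1 - 5 = -4, yield -4
  Yield 3: v = -4 - 5 = -9, yield -9
Step 2: First next() gets 1, second next() gets the second value, third next() yields -9.
Therefore ans = -9.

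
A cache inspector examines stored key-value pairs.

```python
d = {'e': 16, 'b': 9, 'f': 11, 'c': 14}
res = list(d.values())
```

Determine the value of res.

Step 1: d.values() returns the dictionary values in insertion order.
Therefore res = [16, 9, 11, 14].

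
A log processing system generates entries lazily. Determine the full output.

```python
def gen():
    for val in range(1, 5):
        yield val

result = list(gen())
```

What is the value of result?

Step 1: The generator yields each value from range(1, 5).
Step 2: list() consumes all yields: [1, 2, 3, 4].
Therefore result = [1, 2, 3, 4].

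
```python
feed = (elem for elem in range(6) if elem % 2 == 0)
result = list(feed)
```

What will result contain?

Step 1: Filter range(6) keeping only even values:
  elem=0: even, included
  elem=1: odd, excluded
  elem=2: even, included
  elem=3: odd, excluded
  elem=4: even, included
  elem=5: odd, excluded
Therefore result = [0, 2, 4].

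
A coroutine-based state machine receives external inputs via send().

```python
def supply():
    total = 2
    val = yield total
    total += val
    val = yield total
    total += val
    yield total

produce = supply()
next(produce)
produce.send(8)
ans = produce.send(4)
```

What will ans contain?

Step 1: next() -> yield total=2.
Step 2: send(8) -> val=8, total = 2+8 = 10, yield 10.
Step 3: send(4) -> val=4, total = 10+4 = 14, yield 14.
Therefore ans = 14.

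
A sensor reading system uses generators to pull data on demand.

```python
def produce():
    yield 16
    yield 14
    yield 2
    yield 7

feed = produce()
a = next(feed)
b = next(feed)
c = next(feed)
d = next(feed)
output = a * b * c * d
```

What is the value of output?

Step 1: Create generator and consume all values:
  a = next(feed) = 16
  b = next(feed) = 14
  c = next(feed) = 2
  d = next(feed) = 7
Step 2: output = 16 * 14 * 2 * 7 = 3136.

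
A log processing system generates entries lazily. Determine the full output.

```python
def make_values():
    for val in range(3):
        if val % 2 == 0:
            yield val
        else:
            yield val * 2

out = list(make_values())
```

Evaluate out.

Step 1: For each val in range(3), yield val if even, else val*2:
  val=0 (even): yield 0
  val=1 (odd): yield 1*2 = 2
  val=2 (even): yield 2
Therefore out = [0, 2, 2].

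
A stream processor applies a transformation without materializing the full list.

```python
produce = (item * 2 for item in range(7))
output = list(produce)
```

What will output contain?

Step 1: For each item in range(7), compute item*2:
  item=0: 0*2 = 0
  item=1: 1*2 = 2
  item=2: 2*2 = 4
  item=3: 3*2 = 6
  item=4: 4*2 = 8
  item=5: 5*2 = 10
  item=6: 6*2 = 12
Therefore output = [0, 2, 4, 6, 8, 10, 12].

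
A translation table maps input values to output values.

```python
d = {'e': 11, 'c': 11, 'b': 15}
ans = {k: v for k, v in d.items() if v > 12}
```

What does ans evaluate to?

Step 1: Filter items where value > 12:
  'e': 11 <= 12: removed
  'c': 11 <= 12: removed
  'b': 15 > 12: kept
Therefore ans = {'b': 15}.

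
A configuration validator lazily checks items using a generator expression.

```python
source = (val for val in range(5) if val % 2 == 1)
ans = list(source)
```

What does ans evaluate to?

Step 1: Filter range(5) keeping only odd values:
  val=0: even, excluded
  val=1: odd, included
  val=2: even, excluded
  val=3: odd, included
  val=4: even, excluded
Therefore ans = [1, 3].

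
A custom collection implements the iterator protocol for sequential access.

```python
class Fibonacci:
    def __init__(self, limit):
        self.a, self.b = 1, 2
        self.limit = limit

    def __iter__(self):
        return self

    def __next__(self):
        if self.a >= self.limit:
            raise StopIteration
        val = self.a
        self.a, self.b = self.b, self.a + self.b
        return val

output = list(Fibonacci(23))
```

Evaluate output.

Step 1: Fibonacci-like sequence (a=1, b=2) until >= 23:
  Yield 1, then a,b = 2,3
  Yield 2, then a,b = 3,5
  Yield 3, then a,b = 5,8
  Yield 5, then a,b = 8,13
  Yield 8, then a,b = 13,21
  Yield 13, then a,b = 21,34
  Yield 21, then a,b = 34,55
Step 2: 34 >= 23, stop.
Therefore output = [1, 2, 3, 5, 8, 13, 21].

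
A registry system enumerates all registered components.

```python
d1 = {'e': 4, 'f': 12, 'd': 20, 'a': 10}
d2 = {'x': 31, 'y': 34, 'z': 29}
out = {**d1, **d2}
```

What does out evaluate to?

Step 1: Merge d1 and d2 (d2 values override on key conflicts).
Step 2: d1 has keys ['e', 'f', 'd', 'a'], d2 has keys ['x', 'y', 'z'].
Therefore out = {'e': 4, 'f': 12, 'd': 20, 'a': 10, 'x': 31, 'y': 34, 'z': 29}.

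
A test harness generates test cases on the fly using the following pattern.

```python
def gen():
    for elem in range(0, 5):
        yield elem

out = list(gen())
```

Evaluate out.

Step 1: The generator yields each value from range(0, 5).
Step 2: list() consumes all yields: [0, 1, 2, 3, 4].
Therefore out = [0, 1, 2, 3, 4].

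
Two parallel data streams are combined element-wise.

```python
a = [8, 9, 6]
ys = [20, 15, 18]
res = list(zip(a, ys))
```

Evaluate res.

Step 1: zip pairs elements at same index:
  Index 0: (8, 20)
  Index 1: (9, 15)
  Index 2: (6, 18)
Therefore res = [(8, 20), (9, 15), (6, 18)].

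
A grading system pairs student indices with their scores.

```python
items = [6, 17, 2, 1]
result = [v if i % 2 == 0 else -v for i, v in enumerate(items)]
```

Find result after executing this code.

Step 1: For each (i, v), keep v if i is even, negate if odd:
  i=0 (even): keep 6
  i=1 (odd): negate to -17
  i=2 (even): keep 2
  i=3 (odd): negate to -1
Therefore result = [6, -17, 2, -1].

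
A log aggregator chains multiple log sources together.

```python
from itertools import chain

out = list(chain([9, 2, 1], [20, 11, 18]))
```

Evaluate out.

Step 1: chain() concatenates iterables: [9, 2, 1] + [20, 11, 18].
Therefore out = [9, 2, 1, 20, 11, 18].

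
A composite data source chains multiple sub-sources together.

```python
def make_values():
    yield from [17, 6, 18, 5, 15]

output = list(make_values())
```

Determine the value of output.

Step 1: yield from delegates to the iterable, yielding each element.
Step 2: Collected values: [17, 6, 18, 5, 15].
Therefore output = [17, 6, 18, 5, 15].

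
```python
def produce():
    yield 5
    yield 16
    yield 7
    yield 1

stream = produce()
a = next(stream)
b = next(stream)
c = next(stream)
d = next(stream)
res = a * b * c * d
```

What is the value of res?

Step 1: Create generator and consume all values:
  a = next(stream) = 5
  b = next(stream) = 16
  c = next(stream) = 7
  d = next(stream) = 1
Step 2: res = 5 * 16 * 7 * 1 = 560.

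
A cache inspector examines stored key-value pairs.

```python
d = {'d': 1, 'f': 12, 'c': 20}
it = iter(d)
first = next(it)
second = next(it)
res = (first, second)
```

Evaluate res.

Step 1: iter(d) iterates over keys: ['d', 'f', 'c'].
Step 2: first = next(it) = 'd', second = next(it) = 'f'.
Therefore res = ('d', 'f').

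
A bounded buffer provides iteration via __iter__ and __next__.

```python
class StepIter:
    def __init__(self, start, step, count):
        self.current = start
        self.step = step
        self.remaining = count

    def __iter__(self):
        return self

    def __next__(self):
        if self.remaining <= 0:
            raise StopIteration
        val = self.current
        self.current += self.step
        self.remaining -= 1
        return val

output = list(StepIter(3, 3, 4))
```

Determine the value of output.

Step 1: StepIter starts at 3, increments by 3, for 4 steps:
  Yield 3, then current += 3
  Yield 6, then current += 3
  Yield 9, then current += 3
  Yield 12, then current += 3
Therefore output = [3, 6, 9, 12].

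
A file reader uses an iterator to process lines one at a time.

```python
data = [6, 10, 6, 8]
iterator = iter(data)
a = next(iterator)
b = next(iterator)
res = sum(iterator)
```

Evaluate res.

Step 1: Create iterator over [6, 10, 6, 8].
Step 2: a = next() = 6, b = next() = 10.
Step 3: sum() of remaining [6, 8] = 14.
Therefore res = 14.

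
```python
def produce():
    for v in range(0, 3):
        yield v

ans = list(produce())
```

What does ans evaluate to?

Step 1: The generator yields each value from range(0, 3).
Step 2: list() consumes all yields: [0, 1, 2].
Therefore ans = [0, 1, 2].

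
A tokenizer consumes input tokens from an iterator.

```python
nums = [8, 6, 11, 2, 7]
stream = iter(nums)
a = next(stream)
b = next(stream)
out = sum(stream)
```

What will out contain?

Step 1: Create iterator over [8, 6, 11, 2, 7].
Step 2: a = next() = 8, b = next() = 6.
Step 3: sum() of remaining [11, 2, 7] = 20.
Therefore out = 20.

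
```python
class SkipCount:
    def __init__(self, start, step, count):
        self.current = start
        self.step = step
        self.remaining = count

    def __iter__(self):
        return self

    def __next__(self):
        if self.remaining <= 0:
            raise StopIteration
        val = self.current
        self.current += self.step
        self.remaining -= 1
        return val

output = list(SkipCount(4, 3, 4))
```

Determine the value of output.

Step 1: SkipCount starts at 4, increments by 3, for 4 steps:
  Yield 4, then current += 3
  Yield 7, then current += 3
  Yield 10, then current += 3
  Yield 13, then current += 3
Therefore output = [4, 7, 10, 13].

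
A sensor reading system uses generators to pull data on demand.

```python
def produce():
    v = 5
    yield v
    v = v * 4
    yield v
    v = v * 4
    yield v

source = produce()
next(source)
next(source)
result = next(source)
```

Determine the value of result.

Step 1: Trace through generator execution:
  Yield 1: v starts at 5, yield 5
  Yield 2: v = 5 * 4 = 20, yield 20
  Yield 3: v = 20 * 4 = 80, yield 80
Step 2: First next() gets 5, second next() gets the second value, third next() yields 80.
Therefore result = 80.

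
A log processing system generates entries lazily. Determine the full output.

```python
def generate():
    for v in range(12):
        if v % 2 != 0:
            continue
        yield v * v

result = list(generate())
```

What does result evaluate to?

Step 1: Only yield v**2 when v is divisible by 2:
  v=0: 0 % 2 == 0, yield 0**2 = 0
  v=2: 2 % 2 == 0, yield 2**2 = 4
  v=4: 4 % 2 == 0, yield 4**2 = 16
  v=6: 6 % 2 == 0, yield 6**2 = 36
  v=8: 8 % 2 == 0, yield 8**2 = 64
  v=10: 10 % 2 == 0, yield 10**2 = 100
Therefore result = [0, 4, 16, 36, 64, 100].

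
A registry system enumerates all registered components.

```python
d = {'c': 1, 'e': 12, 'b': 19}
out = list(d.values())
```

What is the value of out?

Step 1: d.values() returns the dictionary values in insertion order.
Therefore out = [1, 12, 19].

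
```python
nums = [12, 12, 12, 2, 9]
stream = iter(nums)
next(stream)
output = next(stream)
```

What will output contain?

Step 1: Create iterator over [12, 12, 12, 2, 9].
Step 2: next() consumes 12.
Step 3: next() returns 12.
Therefore output = 12.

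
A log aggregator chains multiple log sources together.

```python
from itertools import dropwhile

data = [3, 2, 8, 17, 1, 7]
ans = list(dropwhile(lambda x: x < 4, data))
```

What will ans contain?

Step 1: dropwhile drops elements while < 4:
  3 < 4: dropped
  2 < 4: dropped
  8: kept (dropping stopped)
Step 2: Remaining elements kept regardless of condition.
Therefore ans = [8, 17, 1, 7].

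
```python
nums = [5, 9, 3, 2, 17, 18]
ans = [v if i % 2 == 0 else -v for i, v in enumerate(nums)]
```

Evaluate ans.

Step 1: For each (i, v), keep v if i is even, negate if odd:
  i=0 (even): keep 5
  i=1 (odd): negate to -9
  i=2 (even): keep 3
  i=3 (odd): negate to -2
  i=4 (even): keep 17
  i=5 (odd): negate to -18
Therefore ans = [5, -9, 3, -2, 17, -18].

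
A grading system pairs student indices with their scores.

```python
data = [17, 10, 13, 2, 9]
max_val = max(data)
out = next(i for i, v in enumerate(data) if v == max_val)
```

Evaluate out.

Step 1: max([17, 10, 13, 2, 9]) = 17.
Step 2: Find first index where value == 17:
  Index 0: 17 == 17, found!
Therefore out = 0.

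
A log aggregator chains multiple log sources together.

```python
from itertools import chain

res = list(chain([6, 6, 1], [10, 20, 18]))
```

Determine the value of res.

Step 1: chain() concatenates iterables: [6, 6, 1] + [10, 20, 18].
Therefore res = [6, 6, 1, 10, 20, 18].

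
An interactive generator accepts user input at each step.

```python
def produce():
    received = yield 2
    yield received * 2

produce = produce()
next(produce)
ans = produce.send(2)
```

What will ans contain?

Step 1: next(produce) advances to first yield, producing 2.
Step 2: send(2) resumes, received = 2.
Step 3: yield received * 2 = 2 * 2 = 4.
Therefore ans = 4.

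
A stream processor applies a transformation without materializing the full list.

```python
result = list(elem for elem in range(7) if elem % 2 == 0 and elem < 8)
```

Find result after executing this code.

Step 1: Filter range(7) where elem % 2 == 0 and elem < 8:
  elem=0: both conditions met, included
  elem=1: excluded (1 % 2 != 0)
  elem=2: both conditions met, included
  elem=3: excluded (3 % 2 != 0)
  elem=4: both conditions met, included
  elem=5: excluded (5 % 2 != 0)
  elem=6: both conditions met, included
Therefore result = [0, 2, 4, 6].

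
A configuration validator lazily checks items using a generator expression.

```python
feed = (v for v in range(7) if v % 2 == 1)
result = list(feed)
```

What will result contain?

Step 1: Filter range(7) keeping only odd values:
  v=0: even, excluded
  v=1: odd, included
  v=2: even, excluded
  v=3: odd, included
  v=4: even, excluded
  v=5: odd, included
  v=6: even, excluded
Therefore result = [1, 3, 5].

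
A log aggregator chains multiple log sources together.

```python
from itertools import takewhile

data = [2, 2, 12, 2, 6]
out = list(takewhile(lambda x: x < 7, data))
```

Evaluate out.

Step 1: takewhile stops at first element >= 7:
  2 < 7: take
  2 < 7: take
  12 >= 7: stop
Therefore out = [2, 2].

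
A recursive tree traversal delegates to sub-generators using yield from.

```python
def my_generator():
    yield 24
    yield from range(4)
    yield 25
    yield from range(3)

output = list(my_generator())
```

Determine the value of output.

Step 1: Trace yields in order:
  yield 24
  yield 0
  yield 1
  yield 2
  yield 3
  yield 25
  yield 0
  yield 1
  yield 2
Therefore output = [24, 0, 1, 2, 3, 25, 0, 1, 2].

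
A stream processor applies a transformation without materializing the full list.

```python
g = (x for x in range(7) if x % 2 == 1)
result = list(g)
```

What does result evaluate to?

Step 1: Filter range(7) keeping only odd values:
  x=0: even, excluded
  x=1: odd, included
  x=2: even, excluded
  x=3: odd, included
  x=4: even, excluded
  x=5: odd, included
  x=6: even, excluded
Therefore result = [1, 3, 5].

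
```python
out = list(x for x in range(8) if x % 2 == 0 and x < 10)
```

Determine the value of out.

Step 1: Filter range(8) where x % 2 == 0 and x < 10:
  x=0: both conditions met, included
  x=1: excluded (1 % 2 != 0)
  x=2: both conditions met, included
  x=3: excluded (3 % 2 != 0)
  x=4: both conditions met, included
  x=5: excluded (5 % 2 != 0)
  x=6: both conditions met, included
  x=7: excluded (7 % 2 != 0)
Therefore out = [0, 2, 4, 6].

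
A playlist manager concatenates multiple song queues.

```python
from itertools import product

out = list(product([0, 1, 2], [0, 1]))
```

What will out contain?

Step 1: product([0, 1, 2], [0, 1]) gives all pairs:
  (0, 0)
  (0, 1)
  (1, 0)
  (1, 1)
  (2, 0)
  (2, 1)
Therefore out = [(0, 0), (0, 1), (1, 0), (1, 1), (2, 0), (2, 1)].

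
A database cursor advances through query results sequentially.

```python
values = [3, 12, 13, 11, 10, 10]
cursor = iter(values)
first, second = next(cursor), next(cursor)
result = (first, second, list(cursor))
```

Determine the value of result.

Step 1: Create iterator over [3, 12, 13, 11, 10, 10].
Step 2: first = 3, second = 12.
Step 3: Remaining elements: [13, 11, 10, 10].
Therefore result = (3, 12, [13, 11, 10, 10]).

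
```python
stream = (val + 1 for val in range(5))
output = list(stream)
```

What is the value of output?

Step 1: For each val in range(5), compute val+1:
  val=0: 0+1 = 1
  val=1: 1+1 = 2
  val=2: 2+1 = 3
  val=3: 3+1 = 4
  val=4: 4+1 = 5
Therefore output = [1, 2, 3, 4, 5].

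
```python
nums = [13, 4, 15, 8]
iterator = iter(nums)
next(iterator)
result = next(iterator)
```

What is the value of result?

Step 1: Create iterator over [13, 4, 15, 8].
Step 2: next() consumes 13.
Step 3: next() returns 4.
Therefore result = 4.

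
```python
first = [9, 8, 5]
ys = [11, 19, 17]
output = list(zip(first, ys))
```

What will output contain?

Step 1: zip pairs elements at same index:
  Index 0: (9, 11)
  Index 1: (8, 19)
  Index 2: (5, 17)
Therefore output = [(9, 11), (8, 19), (5, 17)].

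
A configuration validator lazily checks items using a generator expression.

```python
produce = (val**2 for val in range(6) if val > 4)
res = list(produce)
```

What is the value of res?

Step 1: For range(6), keep val > 4, then square:
  val=0: 0 <= 4, excluded
  val=1: 1 <= 4, excluded
  val=2: 2 <= 4, excluded
  val=3: 3 <= 4, excluded
  val=4: 4 <= 4, excluded
  val=5: 5 > 4, yield 5**2 = 25
Therefore res = [25].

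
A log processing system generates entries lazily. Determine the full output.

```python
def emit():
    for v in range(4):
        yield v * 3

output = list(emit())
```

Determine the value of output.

Step 1: For each v in range(4), yield v * 3:
  v=0: yield 0 * 3 = 0
  v=1: yield 1 * 3 = 3
  v=2: yield 2 * 3 = 6
  v=3: yield 3 * 3 = 9
Therefore output = [0, 3, 6, 9].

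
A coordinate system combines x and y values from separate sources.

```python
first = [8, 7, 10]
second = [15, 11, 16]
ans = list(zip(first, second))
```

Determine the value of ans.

Step 1: zip pairs elements at same index:
  Index 0: (8, 15)
  Index 1: (7, 11)
  Index 2: (10, 16)
Therefore ans = [(8, 15), (7, 11), (10, 16)].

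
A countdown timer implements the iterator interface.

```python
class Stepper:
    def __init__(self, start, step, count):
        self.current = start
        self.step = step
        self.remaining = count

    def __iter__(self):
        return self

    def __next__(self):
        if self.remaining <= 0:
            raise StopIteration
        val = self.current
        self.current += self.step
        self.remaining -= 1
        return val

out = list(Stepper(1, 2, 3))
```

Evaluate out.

Step 1: Stepper starts at 1, increments by 2, for 3 steps:
  Yield 1, then current += 2
  Yield 3, then current += 2
  Yield 5, then current += 2
Therefore out = [1, 3, 5].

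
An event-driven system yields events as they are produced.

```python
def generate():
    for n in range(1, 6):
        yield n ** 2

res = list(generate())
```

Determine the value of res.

Step 1: For each n in range(1, 6), yield n**2:
  n=1: yield 1**2 = 1
  n=2: yield 2**2 = 4
  n=3: yield 3**2 = 9
  n=4: yield 4**2 = 16
  n=5: yield 5**2 = 25
Therefore res = [1, 4, 9, 16, 25].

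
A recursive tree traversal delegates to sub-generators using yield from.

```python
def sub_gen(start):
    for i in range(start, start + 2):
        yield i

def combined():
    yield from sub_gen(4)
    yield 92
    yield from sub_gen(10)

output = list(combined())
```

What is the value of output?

Step 1: combined() delegates to sub_gen(4):
  yield 4
  yield 5
Step 2: yield 92
Step 3: Delegates to sub_gen(10):
  yield 10
  yield 11
Therefore output = [4, 5, 92, 10, 11].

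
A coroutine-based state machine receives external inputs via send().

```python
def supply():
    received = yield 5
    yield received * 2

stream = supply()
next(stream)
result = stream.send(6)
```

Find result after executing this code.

Step 1: next(stream) advances to first yield, producing 5.
Step 2: send(6) resumes, received = 6.
Step 3: yield received * 2 = 6 * 2 = 12.
Therefore result = 12.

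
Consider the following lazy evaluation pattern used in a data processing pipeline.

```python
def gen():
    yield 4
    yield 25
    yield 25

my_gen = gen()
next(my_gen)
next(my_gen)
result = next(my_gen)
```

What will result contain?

Step 1: gen() creates a generator.
Step 2: next(my_gen) yields 4 (consumed and discarded).
Step 3: next(my_gen) yields 25 (consumed and discarded).
Step 4: next(my_gen) yields 25, assigned to result.
Therefore result = 25.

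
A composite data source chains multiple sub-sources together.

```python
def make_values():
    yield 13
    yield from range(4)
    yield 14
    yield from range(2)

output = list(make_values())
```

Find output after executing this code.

Step 1: Trace yields in order:
  yield 13
  yield 0
  yield 1
  yield 2
  yield 3
  yield 14
  yield 0
  yield 1
Therefore output = [13, 0, 1, 2, 3, 14, 0, 1].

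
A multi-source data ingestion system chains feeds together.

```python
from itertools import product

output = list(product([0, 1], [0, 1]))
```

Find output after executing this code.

Step 1: product([0, 1], [0, 1]) gives all pairs:
  (0, 0)
  (0, 1)
  (1, 0)
  (1, 1)
Therefore output = [(0, 0), (0, 1), (1, 0), (1, 1)].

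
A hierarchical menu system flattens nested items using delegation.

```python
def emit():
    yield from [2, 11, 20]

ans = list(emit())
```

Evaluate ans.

Step 1: yield from delegates to the iterable, yielding each element.
Step 2: Collected values: [2, 11, 20].
Therefore ans = [2, 11, 20].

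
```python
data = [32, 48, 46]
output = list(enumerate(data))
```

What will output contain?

Step 1: enumerate pairs each element with its index:
  (0, 32)
  (1, 48)
  (2, 46)
Therefore output = [(0, 32), (1, 48), (2, 46)].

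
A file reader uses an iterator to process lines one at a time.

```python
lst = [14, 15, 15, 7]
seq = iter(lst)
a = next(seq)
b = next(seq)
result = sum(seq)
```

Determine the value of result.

Step 1: Create iterator over [14, 15, 15, 7].
Step 2: a = next() = 14, b = next() = 15.
Step 3: sum() of remaining [15, 7] = 22.
Therefore result = 22.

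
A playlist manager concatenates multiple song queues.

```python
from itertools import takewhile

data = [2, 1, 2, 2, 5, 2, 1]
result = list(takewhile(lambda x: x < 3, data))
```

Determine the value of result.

Step 1: takewhile stops at first element >= 3:
  2 < 3: take
  1 < 3: take
  2 < 3: take
  2 < 3: take
  5 >= 3: stop
Therefore result = [2, 1, 2, 2].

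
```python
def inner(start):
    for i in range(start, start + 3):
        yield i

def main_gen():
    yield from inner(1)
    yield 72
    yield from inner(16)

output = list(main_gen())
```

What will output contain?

Step 1: main_gen() delegates to inner(1):
  yield 1
  yield 2
  yield 3
Step 2: yield 72
Step 3: Delegates to inner(16):
  yield 16
  yield 17
  yield 18
Therefore output = [1, 2, 3, 72, 16, 17, 18].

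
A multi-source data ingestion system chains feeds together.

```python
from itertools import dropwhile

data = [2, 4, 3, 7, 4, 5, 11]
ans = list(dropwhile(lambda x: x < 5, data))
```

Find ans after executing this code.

Step 1: dropwhile drops elements while < 5:
  2 < 5: dropped
  4 < 5: dropped
  3 < 5: dropped
  7: kept (dropping stopped)
Step 2: Remaining elements kept regardless of condition.
Therefore ans = [7, 4, 5, 11].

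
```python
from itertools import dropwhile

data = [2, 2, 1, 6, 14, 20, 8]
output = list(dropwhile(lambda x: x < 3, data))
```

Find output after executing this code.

Step 1: dropwhile drops elements while < 3:
  2 < 3: dropped
  2 < 3: dropped
  1 < 3: dropped
  6: kept (dropping stopped)
Step 2: Remaining elements kept regardless of condition.
Therefore output = [6, 14, 20, 8].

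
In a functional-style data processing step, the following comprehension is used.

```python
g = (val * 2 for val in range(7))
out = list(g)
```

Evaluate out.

Step 1: For each val in range(7), compute val*2:
  val=0: 0*2 = 0
  val=1: 1*2 = 2
  val=2: 2*2 = 4
  val=3: 3*2 = 6
  val=4: 4*2 = 8
  val=5: 5*2 = 10
  val=6: 6*2 = 12
Therefore out = [0, 2, 4, 6, 8, 10, 12].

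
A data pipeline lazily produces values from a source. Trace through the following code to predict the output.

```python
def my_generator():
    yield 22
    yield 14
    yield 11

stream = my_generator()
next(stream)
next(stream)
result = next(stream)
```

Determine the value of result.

Step 1: my_generator() creates a generator.
Step 2: next(stream) yields 22 (consumed and discarded).
Step 3: next(stream) yields 14 (consumed and discarded).
Step 4: next(stream) yields 11, assigned to result.
Therefore result = 11.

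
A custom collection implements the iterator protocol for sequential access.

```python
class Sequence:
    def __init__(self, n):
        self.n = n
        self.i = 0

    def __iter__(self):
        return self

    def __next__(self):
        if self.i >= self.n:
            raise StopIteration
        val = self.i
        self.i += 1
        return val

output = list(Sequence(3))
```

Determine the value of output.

Step 1: Sequence(3) creates an iterator counting 0 to 2.
Step 2: list() consumes all values: [0, 1, 2].
Therefore output = [0, 1, 2].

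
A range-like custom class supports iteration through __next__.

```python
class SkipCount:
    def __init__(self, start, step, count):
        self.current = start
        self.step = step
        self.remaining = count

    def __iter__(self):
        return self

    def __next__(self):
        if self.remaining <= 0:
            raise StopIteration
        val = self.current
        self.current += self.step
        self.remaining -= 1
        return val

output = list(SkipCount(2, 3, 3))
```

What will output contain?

Step 1: SkipCount starts at 2, increments by 3, for 3 steps:
  Yield 2, then current += 3
  Yield 5, then current += 3
  Yield 8, then current += 3
Therefore output = [2, 5, 8].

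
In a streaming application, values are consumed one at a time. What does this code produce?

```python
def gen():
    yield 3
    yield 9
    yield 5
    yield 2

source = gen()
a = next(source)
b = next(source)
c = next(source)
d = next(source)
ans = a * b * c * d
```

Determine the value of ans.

Step 1: Create generator and consume all values:
  a = next(source) = 3
  b = next(source) = 9
  c = next(source) = 5
  d = next(source) = 2
Step 2: ans = 3 * 9 * 5 * 2 = 270.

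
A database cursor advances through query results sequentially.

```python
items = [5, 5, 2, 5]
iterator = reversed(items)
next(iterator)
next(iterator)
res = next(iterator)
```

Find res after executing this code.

Step 1: reversed([5, 5, 2, 5]) gives iterator: [5, 2, 5, 5].
Step 2: First next() = 5, second next() = 2.
Step 3: Third next() = 5.
Therefore res = 5.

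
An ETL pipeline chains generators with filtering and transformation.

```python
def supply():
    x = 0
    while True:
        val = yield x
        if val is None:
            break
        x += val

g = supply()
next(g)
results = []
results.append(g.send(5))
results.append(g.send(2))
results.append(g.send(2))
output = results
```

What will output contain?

Step 1: next(g) -> yield 0.
Step 2: send(5) -> x = 5, yield 5.
Step 3: send(2) -> x = 7, yield 7.
Step 4: send(2) -> x = 9, yield 9.
Therefore output = [5, 7, 9].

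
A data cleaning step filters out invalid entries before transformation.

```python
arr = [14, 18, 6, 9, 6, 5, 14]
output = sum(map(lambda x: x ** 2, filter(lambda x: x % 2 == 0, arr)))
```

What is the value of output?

Step 1: Filter even numbers from [14, 18, 6, 9, 6, 5, 14]: [14, 18, 6, 6, 14]
Step 2: Square each: [196, 324, 36, 36, 196]
Step 3: Sum = 788.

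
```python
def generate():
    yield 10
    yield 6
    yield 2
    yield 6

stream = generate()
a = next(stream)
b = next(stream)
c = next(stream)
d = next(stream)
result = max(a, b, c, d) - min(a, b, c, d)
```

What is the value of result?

Step 1: Create generator and consume all values:
  a = next(stream) = 10
  b = next(stream) = 6
  c = next(stream) = 2
  d = next(stream) = 6
Step 2: max = 10, min = 2, result = 10 - 2 = 8.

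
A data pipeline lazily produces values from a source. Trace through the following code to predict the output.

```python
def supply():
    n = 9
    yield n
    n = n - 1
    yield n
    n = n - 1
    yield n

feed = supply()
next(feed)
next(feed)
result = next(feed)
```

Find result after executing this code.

Step 1: Trace through generator execution:
  Yield 1: n starts at 9, yield 9
  Yield 2: n = 9 - 1 = 8, yield 8
  Yield 3: n = 8 - 1 = 7, yield 7
Step 2: First next() gets 9, second next() gets the second value, third next() yields 7.
Therefore result = 7.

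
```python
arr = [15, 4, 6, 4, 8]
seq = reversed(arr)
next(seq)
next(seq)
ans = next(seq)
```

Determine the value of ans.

Step 1: reversed([15, 4, 6, 4, 8]) gives iterator: [8, 4, 6, 4, 15].
Step 2: First next() = 8, second next() = 4.
Step 3: Third next() = 6.
Therefore ans = 6.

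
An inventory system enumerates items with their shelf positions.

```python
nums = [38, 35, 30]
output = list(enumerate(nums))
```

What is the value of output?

Step 1: enumerate pairs each element with its index:
  (0, 38)
  (1, 35)
  (2, 30)
Therefore output = [(0, 38), (1, 35), (2, 30)].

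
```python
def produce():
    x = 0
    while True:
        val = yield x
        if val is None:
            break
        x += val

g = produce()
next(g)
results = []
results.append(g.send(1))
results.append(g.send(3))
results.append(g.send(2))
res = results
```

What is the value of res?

Step 1: next(g) -> yield 0.
Step 2: send(1) -> x = 1, yield 1.
Step 3: send(3) -> x = 4, yield 4.
Step 4: send(2) -> x = 6, yield 6.
Therefore res = [1, 4, 6].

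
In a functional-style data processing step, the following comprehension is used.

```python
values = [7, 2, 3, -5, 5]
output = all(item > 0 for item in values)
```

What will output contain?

Step 1: Check item > 0 for each element in [7, 2, 3, -5, 5]:
  7 > 0: True
  2 > 0: True
  3 > 0: True
  -5 > 0: False
  5 > 0: True
Step 2: all() returns False.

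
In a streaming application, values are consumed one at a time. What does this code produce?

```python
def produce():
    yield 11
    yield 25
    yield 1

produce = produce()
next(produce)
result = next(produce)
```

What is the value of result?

Step 1: produce() creates a generator.
Step 2: next(produce) yields 11 (consumed and discarded).
Step 3: next(produce) yields 25, assigned to result.
Therefore result = 25.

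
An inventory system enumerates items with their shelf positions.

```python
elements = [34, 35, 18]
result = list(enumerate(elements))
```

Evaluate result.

Step 1: enumerate pairs each element with its index:
  (0, 34)
  (1, 35)
  (2, 18)
Therefore result = [(0, 34), (1, 35), (2, 18)].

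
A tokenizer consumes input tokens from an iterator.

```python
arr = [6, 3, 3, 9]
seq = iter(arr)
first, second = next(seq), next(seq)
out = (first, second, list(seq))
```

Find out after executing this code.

Step 1: Create iterator over [6, 3, 3, 9].
Step 2: first = 6, second = 3.
Step 3: Remaining elements: [3, 9].
Therefore out = (6, 3, [3, 9]).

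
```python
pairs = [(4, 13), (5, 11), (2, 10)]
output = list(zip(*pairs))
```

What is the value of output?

Step 1: zip(*pairs) transposes: unzips [(4, 13), (5, 11), (2, 10)] into separate sequences.
Step 2: First elements: (4, 5, 2), second elements: (13, 11, 10).
Therefore output = [(4, 5, 2), (13, 11, 10)].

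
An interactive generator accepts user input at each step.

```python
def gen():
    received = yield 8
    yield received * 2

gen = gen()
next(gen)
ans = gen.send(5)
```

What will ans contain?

Step 1: next(gen) advances to first yield, producing 8.
Step 2: send(5) resumes, received = 5.
Step 3: yield received * 2 = 5 * 2 = 10.
Therefore ans = 10.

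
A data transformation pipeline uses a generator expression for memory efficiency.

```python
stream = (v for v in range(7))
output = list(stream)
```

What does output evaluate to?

Step 1: Generator expression iterates range(7): [0, 1, 2, 3, 4, 5, 6].
Step 2: list() collects all values.
Therefore output = [0, 1, 2, 3, 4, 5, 6].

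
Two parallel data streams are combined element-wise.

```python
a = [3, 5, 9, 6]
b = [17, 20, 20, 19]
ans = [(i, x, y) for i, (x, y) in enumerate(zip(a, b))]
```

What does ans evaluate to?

Step 1: enumerate(zip(a, b)) gives index with paired elements:
  i=0: (3, 17)
  i=1: (5, 20)
  i=2: (9, 20)
  i=3: (6, 19)
Therefore ans = [(0, 3, 17), (1, 5, 20), (2, 9, 20), (3, 6, 19)].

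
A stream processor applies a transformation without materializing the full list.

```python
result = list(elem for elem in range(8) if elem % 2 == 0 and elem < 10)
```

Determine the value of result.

Step 1: Filter range(8) where elem % 2 == 0 and elem < 10:
  elem=0: both conditions met, included
  elem=1: excluded (1 % 2 != 0)
  elem=2: both conditions met, included
  elem=3: excluded (3 % 2 != 0)
  elem=4: both conditions met, included
  elem=5: excluded (5 % 2 != 0)
  elem=6: both conditions met, included
  elem=7: excluded (7 % 2 != 0)
Therefore result = [0, 2, 4, 6].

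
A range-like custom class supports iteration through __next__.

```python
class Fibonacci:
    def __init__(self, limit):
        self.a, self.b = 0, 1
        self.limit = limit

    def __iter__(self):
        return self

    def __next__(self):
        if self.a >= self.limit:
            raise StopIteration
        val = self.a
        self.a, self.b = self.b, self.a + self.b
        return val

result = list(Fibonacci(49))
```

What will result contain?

Step 1: Fibonacci-like sequence (a=0, b=1) until >= 49:
  Yield 0, then a,b = 1,1
  Yield 1, then a,b = 1,2
  Yield 1, then a,b = 2,3
  Yield 2, then a,b = 3,5
  Yield 3, then a,b = 5,8
  Yield 5, then a,b = 8,13
  Yield 8, then a,b = 13,21
  Yield 13, then a,b = 21,34
  Yield 21, then a,b = 34,55
  Yield 34, then a,b = 55,89
Step 2: 55 >= 49, stop.
Therefore result = [0, 1, 1, 2, 3, 5, 8, 13, 21, 34].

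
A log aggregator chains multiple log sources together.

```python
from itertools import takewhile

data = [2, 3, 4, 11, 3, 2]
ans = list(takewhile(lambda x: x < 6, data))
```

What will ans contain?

Step 1: takewhile stops at first element >= 6:
  2 < 6: take
  3 < 6: take
  4 < 6: take
  11 >= 6: stop
Therefore ans = [2, 3, 4].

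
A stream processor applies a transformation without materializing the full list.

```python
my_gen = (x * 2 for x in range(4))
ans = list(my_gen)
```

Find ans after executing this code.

Step 1: For each x in range(4), compute x*2:
  x=0: 0*2 = 0
  x=1: 1*2 = 2
  x=2: 2*2 = 4
  x=3: 3*2 = 6
Therefore ans = [0, 2, 4, 6].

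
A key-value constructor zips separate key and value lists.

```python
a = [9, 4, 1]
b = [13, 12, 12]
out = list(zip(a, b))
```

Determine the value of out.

Step 1: zip pairs elements at same index:
  Index 0: (9, 13)
  Index 1: (4, 12)
  Index 2: (1, 12)
Therefore out = [(9, 13), (4, 12), (1, 12)].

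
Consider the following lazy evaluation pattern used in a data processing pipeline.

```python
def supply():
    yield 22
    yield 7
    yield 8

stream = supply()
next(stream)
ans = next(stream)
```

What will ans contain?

Step 1: supply() creates a generator.
Step 2: next(stream) yields 22 (consumed and discarded).
Step 3: next(stream) yields 7, assigned to ans.
Therefore ans = 7.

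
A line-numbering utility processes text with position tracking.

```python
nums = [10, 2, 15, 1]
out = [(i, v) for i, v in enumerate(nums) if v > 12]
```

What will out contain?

Step 1: Filter enumerate([10, 2, 15, 1]) keeping v > 12:
  (0, 10): 10 <= 12, excluded
  (1, 2): 2 <= 12, excluded
  (2, 15): 15 > 12, included
  (3, 1): 1 <= 12, excluded
Therefore out = [(2, 15)].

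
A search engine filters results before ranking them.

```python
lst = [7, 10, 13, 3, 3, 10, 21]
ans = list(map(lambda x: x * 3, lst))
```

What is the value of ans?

Step 1: Apply lambda x: x * 3 to each element:
  7 -> 21
  10 -> 30
  13 -> 39
  3 -> 9
  3 -> 9
  10 -> 30
  21 -> 63
Therefore ans = [21, 30, 39, 9, 9, 30, 63].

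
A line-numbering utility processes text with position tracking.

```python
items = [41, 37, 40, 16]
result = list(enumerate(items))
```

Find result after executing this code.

Step 1: enumerate pairs each element with its index:
  (0, 41)
  (1, 37)
  (2, 40)
  (3, 16)
Therefore result = [(0, 41), (1, 37), (2, 40), (3, 16)].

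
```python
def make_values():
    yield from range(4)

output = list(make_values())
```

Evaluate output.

Step 1: yield from delegates to the iterable, yielding each element.
Step 2: Collected values: [0, 1, 2, 3].
Therefore output = [0, 1, 2, 3].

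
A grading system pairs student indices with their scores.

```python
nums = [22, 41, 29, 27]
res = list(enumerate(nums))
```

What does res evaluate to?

Step 1: enumerate pairs each element with its index:
  (0, 22)
  (1, 41)
  (2, 29)
  (3, 27)
Therefore res = [(0, 22), (1, 41), (2, 29), (3, 27)].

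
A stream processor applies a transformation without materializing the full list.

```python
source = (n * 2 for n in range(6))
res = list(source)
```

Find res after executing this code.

Step 1: For each n in range(6), compute n*2:
  n=0: 0*2 = 0
  n=1: 1*2 = 2
  n=2: 2*2 = 4
  n=3: 3*2 = 6
  n=4: 4*2 = 8
  n=5: 5*2 = 10
Therefore res = [0, 2, 4, 6, 8, 10].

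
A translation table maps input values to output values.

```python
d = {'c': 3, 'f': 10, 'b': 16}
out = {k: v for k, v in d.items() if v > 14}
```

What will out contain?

Step 1: Filter items where value > 14:
  'c': 3 <= 14: removed
  'f': 10 <= 14: removed
  'b': 16 > 14: kept
Therefore out = {'b': 16}.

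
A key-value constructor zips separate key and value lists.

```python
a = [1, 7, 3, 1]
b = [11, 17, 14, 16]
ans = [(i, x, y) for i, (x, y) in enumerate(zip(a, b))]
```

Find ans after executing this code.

Step 1: enumerate(zip(a, b)) gives index with paired elements:
  i=0: (1, 11)
  i=1: (7, 17)
  i=2: (3, 14)
  i=3: (1, 16)
Therefore ans = [(0, 1, 11), (1, 7, 17), (2, 3, 14), (3, 1, 16)].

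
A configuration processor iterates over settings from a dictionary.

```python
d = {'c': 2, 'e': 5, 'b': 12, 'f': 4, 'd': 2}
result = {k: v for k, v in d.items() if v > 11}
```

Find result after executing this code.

Step 1: Filter items where value > 11:
  'c': 2 <= 11: removed
  'e': 5 <= 11: removed
  'b': 12 > 11: kept
  'f': 4 <= 11: removed
  'd': 2 <= 11: removed
Therefore result = {'b': 12}.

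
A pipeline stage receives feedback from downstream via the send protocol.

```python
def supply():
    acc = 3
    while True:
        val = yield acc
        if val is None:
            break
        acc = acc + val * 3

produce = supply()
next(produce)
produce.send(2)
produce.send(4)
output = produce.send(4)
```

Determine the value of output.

Step 1: next() -> yield acc=3.
Step 2: send(2) -> val=2, acc = 3 + 2*3 = 9, yield 9.
Step 3: send(4) -> val=4, acc = 9 + 4*3 = 21, yield 21.
Step 4: send(4) -> val=4, acc = 21 + 4*3 = 33, yield 33.
Therefore output = 33.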